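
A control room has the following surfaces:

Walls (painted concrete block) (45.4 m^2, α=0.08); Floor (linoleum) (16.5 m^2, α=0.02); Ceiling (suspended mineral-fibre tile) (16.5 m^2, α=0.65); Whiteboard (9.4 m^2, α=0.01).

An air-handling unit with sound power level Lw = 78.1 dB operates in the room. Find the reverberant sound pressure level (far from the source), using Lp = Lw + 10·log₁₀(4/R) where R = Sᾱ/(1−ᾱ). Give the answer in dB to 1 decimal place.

71.6 dB

Σ(Sᵢαᵢ) = 45.4×0.08 + 16.5×0.02 + 16.5×0.65 + 9.4×0.01 = 14.781; total area S = 87.8 m^2.
ᾱ = 14.781/87.8 = 0.1683; R = Sᾱ/(1−ᾱ) = 14.781/(1−0.1683) = 17.772 m^2.
Lp = Lw + 10 log₁₀(4/R) = 78.1 -6.48 = 71.6 dB.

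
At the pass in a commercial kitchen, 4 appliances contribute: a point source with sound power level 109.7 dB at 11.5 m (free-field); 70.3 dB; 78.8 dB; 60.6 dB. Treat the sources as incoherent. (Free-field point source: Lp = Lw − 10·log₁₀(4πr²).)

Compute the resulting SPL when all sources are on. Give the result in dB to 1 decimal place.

Source at 11.5 m: Lp = 109.7 − 10·log₁₀(4π·11.5²) = 109.7 − 10·log₁₀(1661.903) = 77.5 dB.
Converting to relative power and adding: 10^(77.5/10) + 10^(70.3/10) + 10^(78.8/10) + 10^(60.6/10) = 1.44e+08.
Combined level = 10 log₁₀(1.44e+08) = 81.6 dB.

81.6 dB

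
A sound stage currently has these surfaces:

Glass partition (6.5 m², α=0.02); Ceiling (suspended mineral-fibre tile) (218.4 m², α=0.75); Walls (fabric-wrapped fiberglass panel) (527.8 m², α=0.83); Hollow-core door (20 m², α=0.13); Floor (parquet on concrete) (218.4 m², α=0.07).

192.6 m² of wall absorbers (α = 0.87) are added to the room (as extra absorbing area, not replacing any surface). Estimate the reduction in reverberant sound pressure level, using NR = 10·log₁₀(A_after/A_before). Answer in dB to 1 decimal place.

1.0 dB

Total absorption A_before = 6.5·0.02 + 218.4·0.75 + 527.8·0.83 + 20·0.13 + 218.4·0.07
  = 0.130 + 163.800 + 438.074 + 2.600 + 15.288 = 619.892 m² sabins.
Treatment contributes 192.6·0.87 = 167.562 sabins.
New total A_after = 787.454 sabins.
Reduction = 10 log₁₀(A_after/A_before) = 10 log₁₀(1.2703) = 1.0 dB.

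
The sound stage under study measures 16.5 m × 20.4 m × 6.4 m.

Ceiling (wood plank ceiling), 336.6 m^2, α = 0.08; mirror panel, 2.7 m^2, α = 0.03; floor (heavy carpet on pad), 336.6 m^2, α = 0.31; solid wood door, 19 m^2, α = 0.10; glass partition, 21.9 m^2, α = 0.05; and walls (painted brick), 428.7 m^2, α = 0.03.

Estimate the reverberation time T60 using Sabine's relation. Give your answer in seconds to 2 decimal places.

Summing Sᵢαᵢ: 26.928 + 0.081 + 104.346 + 1.900 + 1.095 + 12.861 → A = 147.211 sabins.
Room volume: 2154.24 m³.
RT60 = 0.161 · V / A = 0.161 × 2154.24 / 147.211 = 2.36 s.

2.36 s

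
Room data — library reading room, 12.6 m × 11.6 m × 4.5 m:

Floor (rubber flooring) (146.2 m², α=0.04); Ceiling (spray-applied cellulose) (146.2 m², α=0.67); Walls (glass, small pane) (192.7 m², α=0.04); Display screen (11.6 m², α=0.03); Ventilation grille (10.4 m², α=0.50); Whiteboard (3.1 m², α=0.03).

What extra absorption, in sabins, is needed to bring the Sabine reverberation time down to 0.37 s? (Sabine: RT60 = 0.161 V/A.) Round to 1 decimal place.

169.0 sabins

Summing Sᵢαᵢ: 5.848 + 97.954 + 7.708 + 0.348 + 5.200 + 0.093 → A₁ = 117.151 sabins.
Target A₂ = 0.161·657.72/0.37 = 286.197 sabins (V = 657.72 m³).
Shortfall: 286.197 − 117.151 = 169.0 sabins.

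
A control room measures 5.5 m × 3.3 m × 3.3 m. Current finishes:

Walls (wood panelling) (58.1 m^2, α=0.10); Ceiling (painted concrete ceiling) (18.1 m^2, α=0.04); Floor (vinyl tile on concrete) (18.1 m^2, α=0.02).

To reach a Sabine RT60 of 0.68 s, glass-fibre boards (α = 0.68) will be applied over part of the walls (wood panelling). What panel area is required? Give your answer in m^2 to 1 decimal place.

12.6

A₁ = Σ Sᵢαᵢ = 58.1×0.10 + 18.1×0.04 + 18.1×0.02 = 6.896 sabins.
Required A₂ = 0.161·59.895/0.68 = 14.181 sabins.
ΔA needed = 14.181 − 6.896 = 7.285 sabins.
Each m^2 of panel replacing the walls (wood panelling) adds (0.68 − 0.10) = 0.58 sabins.
Area = ΔA/Δα = 7.285/0.58 = 12.6 m^2.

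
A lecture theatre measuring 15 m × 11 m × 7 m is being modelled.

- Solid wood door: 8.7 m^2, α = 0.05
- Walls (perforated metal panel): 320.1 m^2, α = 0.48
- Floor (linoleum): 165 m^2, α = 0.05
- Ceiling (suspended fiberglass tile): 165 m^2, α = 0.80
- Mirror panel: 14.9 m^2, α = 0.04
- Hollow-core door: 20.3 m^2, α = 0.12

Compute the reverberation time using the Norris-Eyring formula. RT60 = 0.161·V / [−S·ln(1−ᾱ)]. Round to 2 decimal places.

0.48 s

Total surface area S = 8.7 + 320.1 + 165 + 165 + 14.9 + 20.3 = 694.0 m^2.
Absorption A = 8.7×0.05 + 320.1×0.48 + 165×0.05 + 165×0.80 + 14.9×0.04 + 20.3×0.12 = 297.365 sabins.
Mean coefficient ᾱ = A/S = 0.4285.
Eyring denominator: −S ln(1−ᾱ) = 388.287.
V = 15 × 11 × 7 = 1155 m³.
T = 0.161·V/[−S·ln(1−ᾱ)] = 0.161·1155/388.287 = 0.48 s.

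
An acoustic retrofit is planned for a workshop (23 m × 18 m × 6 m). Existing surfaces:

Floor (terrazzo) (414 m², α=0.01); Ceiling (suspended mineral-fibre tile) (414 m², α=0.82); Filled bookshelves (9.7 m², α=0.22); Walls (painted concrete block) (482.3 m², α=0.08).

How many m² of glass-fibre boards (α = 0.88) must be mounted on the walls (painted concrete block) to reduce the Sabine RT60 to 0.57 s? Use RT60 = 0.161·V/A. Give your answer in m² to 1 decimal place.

A₁ = Σ Sᵢαᵢ = 414×0.01 + 414×0.82 + 9.7×0.22 + 482.3×0.08 = 384.338 sabins.
V = 2484 m³. Target absorption A₂ = 0.161 × 2484 / 0.57 = 701.621 sabins.
Absorption to add: 701.621 − 384.338 = 317.283 sabins.
Each m² of panel replacing the walls (painted concrete block) adds (0.88 − 0.08) = 0.80 sabins.
Panel area = 317.283 / 0.80 = 396.6 m².

396.6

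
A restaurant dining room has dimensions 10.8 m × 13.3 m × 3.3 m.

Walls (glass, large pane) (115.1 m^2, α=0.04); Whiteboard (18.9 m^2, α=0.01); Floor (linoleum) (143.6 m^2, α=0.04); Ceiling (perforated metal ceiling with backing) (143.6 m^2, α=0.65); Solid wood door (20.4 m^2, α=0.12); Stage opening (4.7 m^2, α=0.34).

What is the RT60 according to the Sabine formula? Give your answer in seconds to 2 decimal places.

Total absorption A = 115.1*0.04 + 18.9*0.01 + 143.6*0.04 + 143.6*0.65 + 20.4*0.12 + 4.7*0.34
  = 4.604 + 0.189 + 5.744 + 93.340 + 2.448 + 1.598 = 107.923 m^2 sabins.
Volume V = 10.8 × 13.3 × 3.3 = 474.012 m³.
RT60 = 0.161 · V / A = 0.161 × 474.012 / 107.923 = 0.71 s.

0.71 s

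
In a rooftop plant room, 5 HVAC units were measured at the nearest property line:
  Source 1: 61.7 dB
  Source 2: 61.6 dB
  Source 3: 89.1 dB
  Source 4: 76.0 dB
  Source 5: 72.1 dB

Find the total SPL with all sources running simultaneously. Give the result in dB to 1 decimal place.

Converting to relative power and adding: 10^(61.7/10) + 10^(61.6/10) + 10^(89.1/10) + 10^(76.0/10) + 10^(72.1/10) = 8.718e+08.
Back to dB: 10·log₁₀ Σ = 89.4 dB.

89.4 dB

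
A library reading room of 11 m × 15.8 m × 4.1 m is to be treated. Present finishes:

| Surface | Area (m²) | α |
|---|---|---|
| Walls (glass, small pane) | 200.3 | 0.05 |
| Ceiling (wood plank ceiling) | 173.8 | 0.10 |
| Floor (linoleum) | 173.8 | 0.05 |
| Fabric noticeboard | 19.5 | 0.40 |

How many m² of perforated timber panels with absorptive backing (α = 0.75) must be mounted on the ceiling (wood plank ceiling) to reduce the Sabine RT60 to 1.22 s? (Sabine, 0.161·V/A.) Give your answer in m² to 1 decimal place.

77.2

Equivalent absorption area: A₁ = 200.3·0.05 + 173.8·0.10 + 173.8·0.05 + 19.5·0.40 = 43.885 m².
Required A₂ = 0.161·712.58/1.22 = 94.037 sabins.
Absorption to add: 94.037 − 43.885 = 50.152 sabins.
Net gain per m²: Δα = 0.75 − 0.10 = 0.65.
Panel area = 50.152 / 0.65 = 77.2 m².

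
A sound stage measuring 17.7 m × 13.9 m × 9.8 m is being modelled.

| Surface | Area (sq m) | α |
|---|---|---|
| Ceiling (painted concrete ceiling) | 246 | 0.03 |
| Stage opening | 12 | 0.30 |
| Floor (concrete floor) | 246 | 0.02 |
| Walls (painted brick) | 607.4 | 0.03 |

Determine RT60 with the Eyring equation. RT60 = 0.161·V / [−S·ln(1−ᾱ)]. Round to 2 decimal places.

Total surface area S = 246 + 12 + 246 + 607.4 = 1111.4 sq m.
Σ(Sᵢαᵢ) = 246×0.03 + 12×0.30 + 246×0.02 + 607.4×0.03 = 34.122.
ᾱ = 34.122 / 1111.4 = 0.0307.
−S·ln(1−ᾱ) = −1111.4 × ln(1 − 0.0307) = 34.655.
V = 17.7 × 13.9 × 9.8 = 2411.094 m³.
T = 0.161·V/[−S·ln(1−ᾱ)] = 0.161·2411.094/34.655 = 11.20 s.

11.20 s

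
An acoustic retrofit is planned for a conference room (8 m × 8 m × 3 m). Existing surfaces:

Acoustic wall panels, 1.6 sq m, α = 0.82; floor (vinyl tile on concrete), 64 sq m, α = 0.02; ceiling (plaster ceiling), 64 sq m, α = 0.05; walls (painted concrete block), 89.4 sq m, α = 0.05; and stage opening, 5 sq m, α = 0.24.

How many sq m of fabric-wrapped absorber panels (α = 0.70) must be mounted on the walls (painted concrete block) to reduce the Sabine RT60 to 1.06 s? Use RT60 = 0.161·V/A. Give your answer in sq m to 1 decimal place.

Summing Sᵢαᵢ: 1.312 + 1.280 + 3.200 + 4.470 + 1.200 → A₁ = 11.462 sabins.
V = 192 m³. Target absorption A₂ = 0.161 × 192 / 1.06 = 29.162 sabins.
ΔA needed = 29.162 − 11.462 = 17.700 sabins.
Net gain per sq m: Δα = 0.70 − 0.05 = 0.65.
Panel area = 17.700 / 0.65 = 27.2 sq m.

27.2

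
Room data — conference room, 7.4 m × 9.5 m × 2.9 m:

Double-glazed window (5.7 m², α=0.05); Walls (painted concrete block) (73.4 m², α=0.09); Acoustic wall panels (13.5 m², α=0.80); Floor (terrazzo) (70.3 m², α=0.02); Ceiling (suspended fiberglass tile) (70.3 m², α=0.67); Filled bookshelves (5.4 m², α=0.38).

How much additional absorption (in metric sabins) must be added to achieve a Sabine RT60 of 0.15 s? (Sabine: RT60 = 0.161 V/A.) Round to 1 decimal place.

Summing Sᵢαᵢ: 0.285 + 6.606 + 10.800 + 1.406 + 47.101 + 2.052 → A₁ = 68.250 sabins.
For T = 0.15 s, need A₂ = 0.161·V/T = 0.161·203.87/0.15 = 218.820 sabins.
Additional absorption ΔA = 218.820 − 68.250 = 150.6 sabins.

150.6 sabins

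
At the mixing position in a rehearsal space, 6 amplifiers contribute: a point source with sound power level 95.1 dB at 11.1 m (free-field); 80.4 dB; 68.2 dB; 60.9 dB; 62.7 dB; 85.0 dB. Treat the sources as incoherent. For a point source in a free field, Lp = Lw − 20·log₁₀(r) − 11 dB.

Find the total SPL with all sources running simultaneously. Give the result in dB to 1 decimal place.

86.4 dB

Source at 11.1 m: Lp = 95.1 − 20·log₁₀(11.1) − 11 = 63.2 dB.
Σ 10^(Lᵢ/10) = 4.377e+08.
L_total = 10·log₁₀(4.377e+08) = 86.4 dB.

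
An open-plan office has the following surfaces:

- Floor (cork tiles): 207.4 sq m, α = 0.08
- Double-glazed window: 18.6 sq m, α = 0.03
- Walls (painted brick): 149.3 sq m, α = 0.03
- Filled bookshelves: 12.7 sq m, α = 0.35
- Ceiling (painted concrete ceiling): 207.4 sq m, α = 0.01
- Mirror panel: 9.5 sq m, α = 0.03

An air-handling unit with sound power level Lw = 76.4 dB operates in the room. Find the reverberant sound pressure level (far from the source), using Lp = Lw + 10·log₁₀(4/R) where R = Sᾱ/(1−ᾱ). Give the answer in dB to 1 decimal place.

67.7 dB

A = 28.433 sabins; S = 604.9 sq m.
ᾱ = 0.0470, so room constant R = A/(1−ᾱ) = 29.835 sq m.
Lp = 76.4 + 10·log₁₀(4/29.835) = 76.4 + (-8.73) = 67.7 dB.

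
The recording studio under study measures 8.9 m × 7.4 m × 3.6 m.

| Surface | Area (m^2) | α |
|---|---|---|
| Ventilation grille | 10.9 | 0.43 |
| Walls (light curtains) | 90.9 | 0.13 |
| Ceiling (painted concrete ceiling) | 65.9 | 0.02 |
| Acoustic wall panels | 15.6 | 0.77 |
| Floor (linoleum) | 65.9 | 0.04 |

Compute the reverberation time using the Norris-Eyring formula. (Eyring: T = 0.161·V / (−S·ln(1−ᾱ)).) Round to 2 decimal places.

Total surface area S = 10.9 + 90.9 + 65.9 + 15.6 + 65.9 = 249.2 m^2.
Σ(Sᵢαᵢ) = 10.9·0.43 + 90.9·0.13 + 65.9·0.02 + 15.6·0.77 + 65.9·0.04 = 32.470.
ᾱ = 32.470 / 249.2 = 0.1303.
Eyring denominator: −S ln(1−ᾱ) = 34.790.
V = 8.9 × 7.4 × 3.6 = 237.096 m³.
T = 0.161·V/[−S·ln(1−ᾱ)] = 0.161·237.096/34.790 = 1.10 s.

1.10 sec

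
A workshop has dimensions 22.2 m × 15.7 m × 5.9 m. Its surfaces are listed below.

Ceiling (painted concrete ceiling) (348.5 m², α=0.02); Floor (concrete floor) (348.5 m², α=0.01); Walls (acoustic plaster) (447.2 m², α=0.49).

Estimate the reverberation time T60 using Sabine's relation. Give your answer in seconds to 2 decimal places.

1.44 sec

Summing Sᵢαᵢ: 6.970 + 3.485 + 219.128 → A = 229.583 sabins.
Room volume: 2056.386 m³.
Sabine: RT60 = 0.161 × 2056.386 / 229.583 = 1.44 s.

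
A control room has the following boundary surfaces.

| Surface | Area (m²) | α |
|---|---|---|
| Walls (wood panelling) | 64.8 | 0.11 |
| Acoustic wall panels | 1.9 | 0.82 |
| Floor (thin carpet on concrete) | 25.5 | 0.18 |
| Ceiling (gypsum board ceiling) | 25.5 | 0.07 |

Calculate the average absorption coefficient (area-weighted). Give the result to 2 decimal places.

0.13

Total surface area S = 117.7 m².
Σ(Sᵢαᵢ) = 64.8×0.11 + 1.9×0.82 + 25.5×0.18 + 25.5×0.07 = 15.061.
ᾱ = 15.061 / 117.7 = 0.13.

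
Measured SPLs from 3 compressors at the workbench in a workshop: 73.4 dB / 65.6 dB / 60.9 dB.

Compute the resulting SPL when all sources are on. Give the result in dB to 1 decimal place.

74.3 dB

Converting to relative power and adding: 10^(73.4/10) + 10^(65.6/10) + 10^(60.9/10) = 2.674e+07.
Combined level = 10 log₁₀(2.674e+07) = 74.3 dB.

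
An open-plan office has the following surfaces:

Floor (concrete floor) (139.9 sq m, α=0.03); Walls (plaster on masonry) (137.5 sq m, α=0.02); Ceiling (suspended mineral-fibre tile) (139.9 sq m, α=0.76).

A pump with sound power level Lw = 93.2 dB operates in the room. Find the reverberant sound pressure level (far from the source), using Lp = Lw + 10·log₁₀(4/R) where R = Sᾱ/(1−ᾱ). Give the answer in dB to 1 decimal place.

Σ(Sᵢαᵢ) = 139.9·0.03 + 137.5·0.02 + 139.9·0.76 = 113.271; total area S = 417.3 sq m.
ᾱ = 113.271/417.3 = 0.2714; R = Sᾱ/(1−ᾱ) = 113.271/(1−0.2714) = 155.464 sq m.
Lp = Lw + 10 log₁₀(4/R) = 93.2 -15.90 = 77.3 dB.

77.3 dB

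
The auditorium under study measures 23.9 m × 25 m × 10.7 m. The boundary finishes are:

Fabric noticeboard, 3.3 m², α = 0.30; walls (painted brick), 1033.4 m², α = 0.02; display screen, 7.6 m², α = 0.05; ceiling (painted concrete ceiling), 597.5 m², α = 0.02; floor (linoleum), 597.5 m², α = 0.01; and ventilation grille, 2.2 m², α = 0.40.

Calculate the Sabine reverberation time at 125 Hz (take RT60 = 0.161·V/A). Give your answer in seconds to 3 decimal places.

Total absorption A = 3.3×0.30 + 1033.4×0.02 + 7.6×0.05 + 597.5×0.02 + 597.5×0.01 + 2.2×0.40
  = 0.990 + 20.668 + 0.380 + 11.950 + 5.975 + 0.880 = 40.843 m² sabins.
Room volume: 6393.25 m³.
RT60 = 0.161 · V / A = 0.161 × 6393.25 / 40.843 = 25.202 s.

25.202 s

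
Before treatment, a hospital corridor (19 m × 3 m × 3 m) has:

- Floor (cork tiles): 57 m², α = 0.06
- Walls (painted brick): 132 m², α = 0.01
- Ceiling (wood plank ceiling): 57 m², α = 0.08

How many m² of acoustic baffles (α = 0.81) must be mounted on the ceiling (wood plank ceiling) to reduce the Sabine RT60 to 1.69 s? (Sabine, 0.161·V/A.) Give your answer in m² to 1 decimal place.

Summing Sᵢαᵢ: 3.420 + 1.320 + 4.560 → A₁ = 9.300 sabins.
V = 171 m³. Target absorption A₂ = 0.161 × 171 / 1.69 = 16.291 sabins.
Absorption to add: 16.291 − 9.300 = 6.991 sabins.
Each m² of panel replacing the ceiling (wood plank ceiling) adds (0.81 − 0.08) = 0.73 sabins.
Area = ΔA/Δα = 6.991/0.73 = 9.6 m².

9.6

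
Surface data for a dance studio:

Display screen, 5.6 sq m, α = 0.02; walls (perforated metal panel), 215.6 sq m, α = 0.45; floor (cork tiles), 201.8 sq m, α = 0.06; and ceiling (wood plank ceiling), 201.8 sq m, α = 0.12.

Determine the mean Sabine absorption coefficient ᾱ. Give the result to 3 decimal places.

S = Σ Sᵢ = 5.6 + 215.6 + 201.8 + 201.8 = 624.8 sq m.
A = 5.6*0.02 + 215.6*0.45 + 201.8*0.06 + 201.8*0.12 = 133.456 sabins.
ᾱ = A/S = 0.214.

0.214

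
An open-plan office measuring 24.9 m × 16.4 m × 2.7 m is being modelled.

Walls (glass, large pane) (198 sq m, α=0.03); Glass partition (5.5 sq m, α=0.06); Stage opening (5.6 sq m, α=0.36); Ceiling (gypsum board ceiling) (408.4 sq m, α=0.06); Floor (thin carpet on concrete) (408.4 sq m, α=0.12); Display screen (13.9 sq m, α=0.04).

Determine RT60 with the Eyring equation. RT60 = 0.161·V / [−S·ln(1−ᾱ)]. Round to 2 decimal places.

2.07 s

S = Σ Sᵢ = 1039.8 sq m.
Absorption A = 198×0.03 + 5.5×0.06 + 5.6×0.36 + 408.4×0.06 + 408.4×0.12 + 13.9×0.04 = 82.354 sabins.
Mean coefficient ᾱ = A/S = 0.0792.
−S·ln(1−ᾱ) = −1039.8 × ln(1 − 0.0792) = 85.796.
V = 24.9 × 16.4 × 2.7 = 1102.572 m³.
T = 0.161·V/[−S·ln(1−ᾱ)] = 0.161·1102.572/85.796 = 2.07 s.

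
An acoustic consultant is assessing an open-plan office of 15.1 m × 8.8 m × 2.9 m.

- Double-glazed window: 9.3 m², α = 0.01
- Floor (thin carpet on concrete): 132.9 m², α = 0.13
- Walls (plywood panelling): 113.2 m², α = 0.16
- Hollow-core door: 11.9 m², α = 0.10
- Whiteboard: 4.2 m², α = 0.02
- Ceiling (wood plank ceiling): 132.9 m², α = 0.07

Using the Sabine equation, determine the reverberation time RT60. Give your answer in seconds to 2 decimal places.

Equivalent absorption area: A = 9.3*0.01 + 132.9*0.13 + 113.2*0.16 + 11.9*0.10 + 4.2*0.02 + 132.9*0.07 = 46.059 m².
Room volume: 385.352 m³.
RT60 = 0.161 · V / A = 0.161 × 385.352 / 46.059 = 1.35 s.

1.35 s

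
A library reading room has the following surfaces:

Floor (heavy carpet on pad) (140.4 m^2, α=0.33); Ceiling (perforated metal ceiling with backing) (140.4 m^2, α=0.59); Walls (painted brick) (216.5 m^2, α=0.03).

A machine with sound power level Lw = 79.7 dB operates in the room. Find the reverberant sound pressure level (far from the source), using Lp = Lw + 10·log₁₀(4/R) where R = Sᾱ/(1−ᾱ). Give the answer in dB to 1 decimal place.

Σ(Sᵢαᵢ) = 140.4·0.33 + 140.4·0.59 + 216.5·0.03 = 135.663; total area S = 497.3 m^2.
ᾱ = 0.2728, so room constant R = A/(1−ᾱ) = 186.555 m^2.
Lp = 79.7 + 10·log₁₀(4/186.555) = 79.7 + (-16.69) = 63.0 dB.

63.0 dB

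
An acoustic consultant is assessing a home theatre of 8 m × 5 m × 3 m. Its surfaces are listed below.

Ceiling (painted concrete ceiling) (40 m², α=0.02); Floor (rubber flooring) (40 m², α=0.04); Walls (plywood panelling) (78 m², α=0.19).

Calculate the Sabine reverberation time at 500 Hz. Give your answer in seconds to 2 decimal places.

1.12 s

A = Σ Sᵢαᵢ = 40·0.02 + 40·0.04 + 78·0.19 = 17.220 sabins.
Room volume: 120 m³.
T = 0.161 V/A = 0.161·120/17.220 = 1.12 s.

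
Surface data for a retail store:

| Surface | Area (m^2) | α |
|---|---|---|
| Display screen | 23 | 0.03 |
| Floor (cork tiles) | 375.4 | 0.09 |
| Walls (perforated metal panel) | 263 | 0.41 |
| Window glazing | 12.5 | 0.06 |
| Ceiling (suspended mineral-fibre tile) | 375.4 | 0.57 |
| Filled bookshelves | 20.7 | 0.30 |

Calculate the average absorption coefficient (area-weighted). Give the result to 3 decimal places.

0.339

Total surface area S = 1070.0 m^2.
A = 23*0.03 + 375.4*0.09 + 263*0.41 + 12.5*0.06 + 375.4*0.57 + 20.7*0.30 = 363.244 sabins.
ᾱ = 363.244 / 1070.0 = 0.339.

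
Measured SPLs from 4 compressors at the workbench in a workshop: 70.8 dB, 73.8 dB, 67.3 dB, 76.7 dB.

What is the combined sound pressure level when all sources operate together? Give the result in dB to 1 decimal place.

79.5 dB

Converting to relative power and adding: 10^(70.8/10) + 10^(73.8/10) + 10^(67.3/10) + 10^(76.7/10) = 8.815e+07.
Combined level = 10 log₁₀(8.815e+07) = 79.5 dB.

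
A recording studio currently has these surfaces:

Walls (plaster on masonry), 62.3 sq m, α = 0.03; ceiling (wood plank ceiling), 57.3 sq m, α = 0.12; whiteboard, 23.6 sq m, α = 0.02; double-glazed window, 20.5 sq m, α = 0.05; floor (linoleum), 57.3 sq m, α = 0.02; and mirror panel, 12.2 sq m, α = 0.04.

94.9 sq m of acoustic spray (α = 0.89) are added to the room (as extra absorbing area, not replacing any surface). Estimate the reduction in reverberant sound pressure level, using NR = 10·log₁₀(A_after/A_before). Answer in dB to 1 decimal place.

9.1 dB

Summing Sᵢαᵢ: 1.869 + 6.876 + 0.472 + 1.025 + 1.146 + 0.488 → A_before = 11.876 sabins.
Added absorption = 94.9 × 0.89 = 84.461 sabins.
New total A_after = 96.337 sabins.
Reduction = 10 log₁₀(A_after/A_before) = 10 log₁₀(8.1119) = 9.1 dB.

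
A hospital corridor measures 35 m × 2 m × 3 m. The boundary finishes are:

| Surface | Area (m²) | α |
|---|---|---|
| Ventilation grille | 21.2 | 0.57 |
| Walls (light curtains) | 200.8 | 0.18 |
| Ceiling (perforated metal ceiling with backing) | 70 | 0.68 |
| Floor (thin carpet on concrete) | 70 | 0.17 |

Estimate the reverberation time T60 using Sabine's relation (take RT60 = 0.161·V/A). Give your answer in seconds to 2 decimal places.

Equivalent absorption area: A = 21.2·0.57 + 200.8·0.18 + 70·0.68 + 70·0.17 = 107.728 m².
Volume V = 35 × 2 × 3 = 210 m³.
T = 0.161 V/A = 0.161·210/107.728 = 0.31 s.

0.31 sec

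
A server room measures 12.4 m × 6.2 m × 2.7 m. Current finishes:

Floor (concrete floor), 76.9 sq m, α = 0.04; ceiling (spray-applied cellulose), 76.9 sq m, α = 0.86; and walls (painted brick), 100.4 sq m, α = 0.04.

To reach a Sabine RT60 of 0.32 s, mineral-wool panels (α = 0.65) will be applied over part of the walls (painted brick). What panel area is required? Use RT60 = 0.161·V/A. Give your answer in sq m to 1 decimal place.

51.2

Summing Sᵢαᵢ: 3.076 + 66.134 + 4.016 → A₁ = 73.226 sabins.
V = 207.576 m³. Target absorption A₂ = 0.161 × 207.576 / 0.32 = 104.437 sabins.
ΔA needed = 104.437 − 73.226 = 31.211 sabins.
Each sq m of panel replacing the walls (painted brick) adds (0.65 − 0.04) = 0.61 sabins.
Area = ΔA/Δα = 31.211/0.61 = 51.2 sq m.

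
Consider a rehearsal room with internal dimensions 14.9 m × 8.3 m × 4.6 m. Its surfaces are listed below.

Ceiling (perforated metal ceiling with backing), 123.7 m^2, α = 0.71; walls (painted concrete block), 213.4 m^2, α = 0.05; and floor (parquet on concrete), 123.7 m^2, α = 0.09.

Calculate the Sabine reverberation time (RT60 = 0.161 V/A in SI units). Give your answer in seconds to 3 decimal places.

Summing Sᵢαᵢ: 87.827 + 10.670 + 11.133 → A = 109.630 sabins.
V = 14.9·8.3·4.6 = 568.882 m³.
Sabine: RT60 = 0.161 × 568.882 / 109.630 = 0.835 s.

0.835 s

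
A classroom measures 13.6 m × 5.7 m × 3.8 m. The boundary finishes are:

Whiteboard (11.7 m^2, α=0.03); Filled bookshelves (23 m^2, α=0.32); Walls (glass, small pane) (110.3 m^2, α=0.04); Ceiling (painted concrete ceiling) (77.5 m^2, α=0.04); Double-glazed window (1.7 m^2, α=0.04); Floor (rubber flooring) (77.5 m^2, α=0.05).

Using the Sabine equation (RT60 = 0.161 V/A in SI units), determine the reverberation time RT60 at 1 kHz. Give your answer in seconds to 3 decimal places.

2.475 s

A = Σ Sᵢαᵢ = 11.7·0.03 + 23·0.32 + 110.3·0.04 + 77.5·0.04 + 1.7·0.04 + 77.5·0.05 = 19.166 sabins.
Volume V = 13.6 × 5.7 × 3.8 = 294.576 m³.
RT60 = 0.161 · V / A = 0.161 × 294.576 / 19.166 = 2.475 s.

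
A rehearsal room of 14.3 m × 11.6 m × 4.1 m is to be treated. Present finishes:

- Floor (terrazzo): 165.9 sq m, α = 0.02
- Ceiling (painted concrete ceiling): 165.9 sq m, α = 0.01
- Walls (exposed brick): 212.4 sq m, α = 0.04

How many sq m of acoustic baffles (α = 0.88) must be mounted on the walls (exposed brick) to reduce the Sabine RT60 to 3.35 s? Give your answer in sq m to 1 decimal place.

22.9

Total absorption A₁ = 165.9·0.02 + 165.9·0.01 + 212.4·0.04
  = 3.318 + 1.659 + 8.496 = 13.473 sq m sabins.
Required A₂ = 0.161·680.108/3.35 = 32.686 sabins.
Absorption to add: 32.686 − 13.473 = 19.213 sabins.
Net gain per sq m: Δα = 0.88 − 0.04 = 0.84.
Area = ΔA/Δα = 19.213/0.84 = 22.9 sq m.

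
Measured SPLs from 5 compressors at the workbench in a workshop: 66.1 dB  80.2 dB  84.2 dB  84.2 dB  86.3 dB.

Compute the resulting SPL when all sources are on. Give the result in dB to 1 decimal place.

90.3 dB

Sum in the linear (power) domain: Σ 10^(Lᵢ/10) = 10^(66.1/10) + 10^(80.2/10) + 10^(84.2/10) + 10^(84.2/10) + 10^(86.3/10) = 1.061e+09.
Combined level = 10 log₁₀(1.061e+09) = 90.3 dB.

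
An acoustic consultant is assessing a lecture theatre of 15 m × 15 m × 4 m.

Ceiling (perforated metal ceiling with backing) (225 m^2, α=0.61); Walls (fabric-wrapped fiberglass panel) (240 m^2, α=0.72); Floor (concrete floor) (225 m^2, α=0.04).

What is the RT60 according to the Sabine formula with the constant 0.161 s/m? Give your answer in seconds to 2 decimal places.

0.45 seconds

A = Σ Sᵢαᵢ = 225·0.61 + 240·0.72 + 225·0.04 = 319.050 sabins.
Volume V = 15 × 15 × 4 = 900 m³.
Sabine: RT60 = 0.161 × 900 / 319.050 = 0.45 s.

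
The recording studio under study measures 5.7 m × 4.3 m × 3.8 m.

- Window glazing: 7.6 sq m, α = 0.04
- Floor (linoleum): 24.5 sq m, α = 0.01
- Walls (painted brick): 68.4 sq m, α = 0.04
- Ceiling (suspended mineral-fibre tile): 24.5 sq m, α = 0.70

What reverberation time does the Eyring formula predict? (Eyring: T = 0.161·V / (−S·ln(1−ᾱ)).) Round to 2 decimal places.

Total surface area S = 7.6 + 24.5 + 68.4 + 24.5 = 125.0 sq m.
Σ(Sᵢαᵢ) = 7.6·0.04 + 24.5·0.01 + 68.4·0.04 + 24.5·0.70 = 20.435.
ᾱ = 20.435 / 125.0 = 0.1635.
−S·ln(1−ᾱ) = −125.0 × ln(1 − 0.1635) = 22.316.
V = 5.7 × 4.3 × 3.8 = 93.138 m³.
T = 0.161·V/[−S·ln(1−ᾱ)] = 0.161·93.138/22.316 = 0.67 s.

0.67 seconds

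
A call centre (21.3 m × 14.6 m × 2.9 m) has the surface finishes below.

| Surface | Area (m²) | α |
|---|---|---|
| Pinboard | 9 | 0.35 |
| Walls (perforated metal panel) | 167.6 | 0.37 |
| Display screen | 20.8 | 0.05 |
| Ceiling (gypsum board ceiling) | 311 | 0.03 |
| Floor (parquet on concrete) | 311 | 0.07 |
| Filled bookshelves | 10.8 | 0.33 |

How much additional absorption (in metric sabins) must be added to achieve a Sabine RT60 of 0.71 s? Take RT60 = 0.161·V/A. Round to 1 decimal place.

103.6 sabins

Summing Sᵢαᵢ: 3.150 + 62.012 + 1.040 + 9.330 + 21.770 + 3.564 → A₁ = 100.866 sabins.
V = 901.842 m³. Required absorption A₂ = 0.161 × 901.842 / 0.71 = 204.502 sabins.
Shortfall: 204.502 − 100.866 = 103.6 sabins.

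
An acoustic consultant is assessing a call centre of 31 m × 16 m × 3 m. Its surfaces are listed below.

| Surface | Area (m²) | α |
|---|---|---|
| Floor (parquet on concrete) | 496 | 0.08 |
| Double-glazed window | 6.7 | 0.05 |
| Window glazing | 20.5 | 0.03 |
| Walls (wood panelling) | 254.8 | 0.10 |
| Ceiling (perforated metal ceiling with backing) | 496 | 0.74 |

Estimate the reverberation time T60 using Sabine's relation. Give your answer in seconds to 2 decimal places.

0.55 sec

Equivalent absorption area: A = 496·0.08 + 6.7·0.05 + 20.5·0.03 + 254.8·0.10 + 496·0.74 = 433.150 m².
Volume V = 31 × 16 × 3 = 1488 m³.
Sabine: RT60 = 0.161 × 1488 / 433.150 = 0.55 s.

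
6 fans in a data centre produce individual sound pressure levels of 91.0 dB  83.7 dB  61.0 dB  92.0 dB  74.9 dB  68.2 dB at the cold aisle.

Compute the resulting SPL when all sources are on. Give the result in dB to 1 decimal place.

Sum in the linear (power) domain: Σ 10^(Lᵢ/10) = 10^(91.0/10) + 10^(83.7/10) + 10^(61.0/10) + 10^(92.0/10) + 10^(74.9/10) + 10^(68.2/10) = 3.117e+09.
Back to dB: 10·log₁₀ Σ = 94.9 dB.

94.9 dB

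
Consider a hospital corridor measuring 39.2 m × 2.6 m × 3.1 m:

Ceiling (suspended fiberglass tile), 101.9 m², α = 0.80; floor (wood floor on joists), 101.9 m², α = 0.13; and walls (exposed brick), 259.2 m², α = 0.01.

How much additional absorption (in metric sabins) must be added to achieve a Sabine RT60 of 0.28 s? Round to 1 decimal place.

A₁ = Σ Sᵢαᵢ = 101.9·0.80 + 101.9·0.13 + 259.2·0.01 = 97.359 sabins.
Target A₂ = 0.161·315.952/0.28 = 181.672 sabins (V = 315.952 m³).
ΔA = A₂ − A₁ = 181.672 − 97.359 = 84.3 sabins.

84.3 sabins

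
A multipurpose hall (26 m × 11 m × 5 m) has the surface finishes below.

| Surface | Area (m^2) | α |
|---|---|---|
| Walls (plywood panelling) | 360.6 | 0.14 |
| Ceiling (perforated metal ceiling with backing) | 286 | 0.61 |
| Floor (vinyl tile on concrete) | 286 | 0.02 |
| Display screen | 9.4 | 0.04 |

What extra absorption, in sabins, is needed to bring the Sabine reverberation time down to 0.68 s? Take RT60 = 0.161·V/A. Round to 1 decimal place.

107.5 sabins

A₁ = Σ Sᵢαᵢ = 360.6×0.14 + 286×0.61 + 286×0.02 + 9.4×0.04 = 231.040 sabins.
V = 1430 m³. Required absorption A₂ = 0.161 × 1430 / 0.68 = 338.574 sabins.
Shortfall: 338.574 − 231.040 = 107.5 sabins.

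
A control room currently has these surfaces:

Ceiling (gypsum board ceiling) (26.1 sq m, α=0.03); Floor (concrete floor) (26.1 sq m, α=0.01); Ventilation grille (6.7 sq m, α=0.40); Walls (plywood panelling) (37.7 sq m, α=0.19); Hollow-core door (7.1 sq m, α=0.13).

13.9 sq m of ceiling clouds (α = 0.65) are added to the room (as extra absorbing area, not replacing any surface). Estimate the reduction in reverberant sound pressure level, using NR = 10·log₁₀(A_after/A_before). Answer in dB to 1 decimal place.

2.5 dB

A_before = Σ Sᵢαᵢ = 26.1×0.03 + 26.1×0.01 + 6.7×0.40 + 37.7×0.19 + 7.1×0.13 = 11.810 sabins.
Added absorption = 13.9 × 0.65 = 9.035 sabins.
New total A_after = 20.845 sabins.
Reduction = 10 log₁₀(A_after/A_before) = 10 log₁₀(1.7650) = 2.5 dB.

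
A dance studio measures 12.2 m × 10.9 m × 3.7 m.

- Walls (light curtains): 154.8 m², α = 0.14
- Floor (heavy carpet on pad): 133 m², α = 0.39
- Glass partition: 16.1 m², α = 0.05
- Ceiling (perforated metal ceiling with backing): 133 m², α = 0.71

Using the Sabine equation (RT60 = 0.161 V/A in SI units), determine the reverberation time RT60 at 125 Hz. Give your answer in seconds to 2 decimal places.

Total absorption A = 154.8×0.14 + 133×0.39 + 16.1×0.05 + 133×0.71
  = 21.672 + 51.870 + 0.805 + 94.430 = 168.777 m² sabins.
Volume V = 12.2 × 10.9 × 3.7 = 492.026 m³.
RT60 = 0.161 · V / A = 0.161 × 492.026 / 168.777 = 0.47 s.

0.47 seconds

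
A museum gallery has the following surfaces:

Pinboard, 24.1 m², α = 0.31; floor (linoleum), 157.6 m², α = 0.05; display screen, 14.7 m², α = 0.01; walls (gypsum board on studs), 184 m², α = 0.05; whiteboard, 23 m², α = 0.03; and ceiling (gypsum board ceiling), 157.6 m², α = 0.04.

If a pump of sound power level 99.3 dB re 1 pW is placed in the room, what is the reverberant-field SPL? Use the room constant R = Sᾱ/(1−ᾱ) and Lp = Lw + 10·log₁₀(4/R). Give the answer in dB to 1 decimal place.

90.1 dB

A = 31.692 sabins; S = 561.0 m².
ᾱ = 0.0565, so room constant R = A/(1−ᾱ) = 33.590 m².
Lp = Lw + 10 log₁₀(4/R) = 99.3 -9.24 = 90.1 dB.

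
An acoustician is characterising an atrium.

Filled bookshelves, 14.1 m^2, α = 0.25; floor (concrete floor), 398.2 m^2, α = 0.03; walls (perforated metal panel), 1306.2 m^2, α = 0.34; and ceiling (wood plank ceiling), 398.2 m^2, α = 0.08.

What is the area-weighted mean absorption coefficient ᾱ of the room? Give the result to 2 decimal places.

Total surface area S = 2116.7 m^2.
Σ(Sᵢαᵢ) = 14.1*0.25 + 398.2*0.03 + 1306.2*0.34 + 398.2*0.08 = 491.435.
ᾱ = A/S = 0.23.

0.23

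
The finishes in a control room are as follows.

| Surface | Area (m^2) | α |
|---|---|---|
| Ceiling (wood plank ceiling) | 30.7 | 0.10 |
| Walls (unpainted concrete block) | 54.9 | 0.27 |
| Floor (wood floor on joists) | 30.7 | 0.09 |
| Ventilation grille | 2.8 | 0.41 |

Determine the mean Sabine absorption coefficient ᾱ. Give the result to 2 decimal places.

0.18

Total surface area S = 119.1 m^2.
A = 30.7·0.10 + 54.9·0.27 + 30.7·0.09 + 2.8·0.41 = 21.804 sabins.
ᾱ = A/S = 0.18.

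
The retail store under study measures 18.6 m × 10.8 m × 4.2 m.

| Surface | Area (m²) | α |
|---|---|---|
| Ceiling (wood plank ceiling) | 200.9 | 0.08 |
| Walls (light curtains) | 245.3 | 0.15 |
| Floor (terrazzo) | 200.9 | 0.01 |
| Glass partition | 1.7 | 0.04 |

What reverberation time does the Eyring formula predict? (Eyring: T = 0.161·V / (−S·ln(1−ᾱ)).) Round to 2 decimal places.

2.37 sec

Total surface area S = 200.9 + 245.3 + 200.9 + 1.7 = 648.8 m².
Σ(Sᵢαᵢ) = 200.9×0.08 + 245.3×0.15 + 200.9×0.01 + 1.7×0.04 = 54.944.
Mean coefficient ᾱ = A/S = 0.0847.
−S·ln(1−ᾱ) = −648.8 × ln(1 − 0.0847) = 57.421.
V = 18.6 × 10.8 × 4.2 = 843.696 m³.
RT60 = 0.161 × 843.696 / 57.421 = 2.37 s.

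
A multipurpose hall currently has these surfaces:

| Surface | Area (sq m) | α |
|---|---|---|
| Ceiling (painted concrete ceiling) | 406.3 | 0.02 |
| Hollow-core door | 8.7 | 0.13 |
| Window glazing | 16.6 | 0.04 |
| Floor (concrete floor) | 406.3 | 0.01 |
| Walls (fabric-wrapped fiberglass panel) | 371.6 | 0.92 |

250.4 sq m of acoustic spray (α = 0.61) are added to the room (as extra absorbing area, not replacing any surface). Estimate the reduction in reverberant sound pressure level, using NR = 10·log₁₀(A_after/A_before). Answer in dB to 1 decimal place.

Summing Sᵢαᵢ: 8.126 + 1.131 + 0.664 + 4.063 + 341.872 → A_before = 355.856 sabins.
Added absorption = 250.4 × 0.61 = 152.744 sabins.
New total A_after = 508.600 sabins.
NR = 10·log₁₀(508.600/355.856) = 1.6 dB.

1.6 dB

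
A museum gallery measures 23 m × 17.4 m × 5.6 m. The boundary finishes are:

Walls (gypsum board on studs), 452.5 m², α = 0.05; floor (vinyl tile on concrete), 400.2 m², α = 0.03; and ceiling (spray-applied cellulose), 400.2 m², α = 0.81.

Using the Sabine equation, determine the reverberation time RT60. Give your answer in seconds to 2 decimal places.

1.01 seconds

Summing Sᵢαᵢ: 22.625 + 12.006 + 324.162 → A = 358.793 sabins.
V = 23·17.4·5.6 = 2241.12 m³.
Sabine: RT60 = 0.161 × 2241.12 / 358.793 = 1.01 s.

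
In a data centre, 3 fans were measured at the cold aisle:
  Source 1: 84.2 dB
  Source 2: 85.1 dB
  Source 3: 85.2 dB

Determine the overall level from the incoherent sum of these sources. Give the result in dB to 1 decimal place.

89.6 dB

Sum in the linear (power) domain: Σ 10^(Lᵢ/10) = 10^(84.2/10) + 10^(85.1/10) + 10^(85.2/10) = 9.178e+08.
Back to dB: 10·log₁₀ Σ = 89.6 dB.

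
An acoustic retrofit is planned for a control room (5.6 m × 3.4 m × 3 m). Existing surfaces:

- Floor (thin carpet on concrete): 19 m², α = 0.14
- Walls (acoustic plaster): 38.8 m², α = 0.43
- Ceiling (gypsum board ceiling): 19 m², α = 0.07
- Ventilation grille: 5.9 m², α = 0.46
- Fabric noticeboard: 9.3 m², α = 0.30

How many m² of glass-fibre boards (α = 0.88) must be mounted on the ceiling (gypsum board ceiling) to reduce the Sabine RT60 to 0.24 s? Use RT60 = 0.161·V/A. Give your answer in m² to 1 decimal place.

15.0

Equivalent absorption area: A₁ = 19×0.14 + 38.8×0.43 + 19×0.07 + 5.9×0.46 + 9.3×0.30 = 26.178 m².
V = 57.12 m³. Target absorption A₂ = 0.161 × 57.12 / 0.24 = 38.318 sabins.
ΔA needed = 38.318 − 26.178 = 12.140 sabins.
Net gain per m²: Δα = 0.88 − 0.07 = 0.81.
Panel area = 12.140 / 0.81 = 15.0 m².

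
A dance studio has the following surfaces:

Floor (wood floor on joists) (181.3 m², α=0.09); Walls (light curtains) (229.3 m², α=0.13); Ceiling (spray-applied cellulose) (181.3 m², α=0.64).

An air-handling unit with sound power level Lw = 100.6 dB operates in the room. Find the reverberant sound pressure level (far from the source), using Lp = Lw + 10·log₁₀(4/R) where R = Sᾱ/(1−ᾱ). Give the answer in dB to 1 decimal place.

Σ(Sᵢαᵢ) = 181.3·0.09 + 229.3·0.13 + 181.3·0.64 = 162.158; total area S = 591.9 m².
ᾱ = 162.158/591.9 = 0.2740; R = Sᾱ/(1−ᾱ) = 162.158/(1−0.2740) = 223.358 m².
Lp = 100.6 + 10·log₁₀(4/223.358) = 100.6 + (-17.47) = 83.1 dB.

83.1 dB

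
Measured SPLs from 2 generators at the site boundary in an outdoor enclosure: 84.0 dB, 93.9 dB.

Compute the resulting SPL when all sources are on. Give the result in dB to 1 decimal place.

94.3 dB

Converting to relative power and adding: 10^(84.0/10) + 10^(93.9/10) = 2.706e+09.
Back to dB: 10·log₁₀ Σ = 94.3 dB.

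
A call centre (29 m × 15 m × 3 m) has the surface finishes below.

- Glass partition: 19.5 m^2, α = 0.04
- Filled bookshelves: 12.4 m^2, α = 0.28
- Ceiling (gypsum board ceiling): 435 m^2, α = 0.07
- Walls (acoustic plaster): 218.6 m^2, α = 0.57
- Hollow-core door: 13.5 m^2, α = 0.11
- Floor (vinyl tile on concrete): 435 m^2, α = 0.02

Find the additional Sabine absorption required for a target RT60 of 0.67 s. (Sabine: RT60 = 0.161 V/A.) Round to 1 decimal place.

144.1 sabins

Equivalent absorption area: A₁ = 19.5·0.04 + 12.4·0.28 + 435·0.07 + 218.6·0.57 + 13.5·0.11 + 435·0.02 = 169.489 m^2.
For T = 0.67 s, need A₂ = 0.161·V/T = 0.161·1305/0.67 = 313.590 sabins.
ΔA = A₂ − A₁ = 313.590 − 169.489 = 144.1 sabins.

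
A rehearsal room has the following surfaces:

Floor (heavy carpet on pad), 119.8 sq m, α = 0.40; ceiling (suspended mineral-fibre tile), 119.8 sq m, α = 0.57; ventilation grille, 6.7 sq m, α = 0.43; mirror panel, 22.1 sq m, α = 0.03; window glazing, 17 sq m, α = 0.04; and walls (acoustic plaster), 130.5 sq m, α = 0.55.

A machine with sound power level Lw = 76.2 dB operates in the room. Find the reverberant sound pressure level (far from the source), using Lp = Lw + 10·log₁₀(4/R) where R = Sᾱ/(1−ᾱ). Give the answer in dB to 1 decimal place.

56.7 dB

Σ(Sᵢαᵢ) = 119.8×0.40 + 119.8×0.57 + 6.7×0.43 + 22.1×0.03 + 17×0.04 + 130.5×0.55 = 192.205; total area S = 415.9 sq m.
ᾱ = 0.4621, so room constant R = A/(1−ᾱ) = 357.325 sq m.
Lp = Lw + 10 log₁₀(4/R) = 76.2 -19.51 = 56.7 dB.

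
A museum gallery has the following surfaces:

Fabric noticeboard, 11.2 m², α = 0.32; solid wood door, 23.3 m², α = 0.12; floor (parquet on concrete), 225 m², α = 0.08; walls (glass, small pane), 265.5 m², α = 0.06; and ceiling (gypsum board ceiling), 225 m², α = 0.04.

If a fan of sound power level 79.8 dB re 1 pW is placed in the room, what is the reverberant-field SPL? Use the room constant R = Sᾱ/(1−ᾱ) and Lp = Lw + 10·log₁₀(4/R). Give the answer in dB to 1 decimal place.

A = 49.310 sabins; S = 750.0 m².
ᾱ = 49.310/750.0 = 0.0657; R = Sᾱ/(1−ᾱ) = 49.310/(1−0.0657) = 52.777 m².
Lp = 79.8 + 10·log₁₀(4/52.777) = 79.8 + (-11.20) = 68.6 dB.

68.6 dB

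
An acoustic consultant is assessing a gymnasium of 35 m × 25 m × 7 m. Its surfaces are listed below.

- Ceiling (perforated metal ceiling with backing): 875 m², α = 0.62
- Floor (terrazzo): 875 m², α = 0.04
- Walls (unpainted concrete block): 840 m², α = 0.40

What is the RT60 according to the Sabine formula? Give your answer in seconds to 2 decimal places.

1.08 sec

Summing Sᵢαᵢ: 542.500 + 35.000 + 336.000 → A = 913.500 sabins.
Volume V = 35 × 25 × 7 = 6125 m³.
Sabine: RT60 = 0.161 × 6125 / 913.500 = 1.08 s.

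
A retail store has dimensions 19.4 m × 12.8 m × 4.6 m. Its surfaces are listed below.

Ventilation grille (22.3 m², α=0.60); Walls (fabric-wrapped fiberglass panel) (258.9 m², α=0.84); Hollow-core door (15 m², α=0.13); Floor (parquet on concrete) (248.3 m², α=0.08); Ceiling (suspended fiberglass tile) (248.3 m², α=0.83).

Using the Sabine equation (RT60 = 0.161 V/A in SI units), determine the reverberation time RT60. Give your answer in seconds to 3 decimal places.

0.401 seconds

A = Σ Sᵢαᵢ = 22.3*0.60 + 258.9*0.84 + 15*0.13 + 248.3*0.08 + 248.3*0.83 = 458.759 sabins.
Room volume: 1142.272 m³.
RT60 = 0.161 · V / A = 0.161 × 1142.272 / 458.759 = 0.401 s.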